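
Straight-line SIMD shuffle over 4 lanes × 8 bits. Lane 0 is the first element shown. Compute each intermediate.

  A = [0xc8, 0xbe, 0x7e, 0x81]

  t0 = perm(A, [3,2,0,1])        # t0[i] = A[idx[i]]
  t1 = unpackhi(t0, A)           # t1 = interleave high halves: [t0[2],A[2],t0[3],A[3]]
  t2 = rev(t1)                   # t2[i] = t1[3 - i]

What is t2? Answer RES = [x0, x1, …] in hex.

→ t0 |81|7e|c8|be|
→ t1 |c8|7e|be|81|
→ t2 |81|be|7e|c8|

RES = [ 0x81  0xbe  0x7e  0xc8 ]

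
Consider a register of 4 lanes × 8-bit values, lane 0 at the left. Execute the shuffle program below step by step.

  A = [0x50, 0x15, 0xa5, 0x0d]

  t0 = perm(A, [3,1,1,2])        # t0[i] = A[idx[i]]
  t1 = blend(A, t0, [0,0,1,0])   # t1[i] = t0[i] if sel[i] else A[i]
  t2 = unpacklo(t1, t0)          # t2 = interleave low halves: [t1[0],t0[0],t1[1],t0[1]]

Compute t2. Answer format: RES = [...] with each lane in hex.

RES = [0x50, 0x0d, 0x15, 0x15]

  t0: 0d 15 15 a5
  t1: 50 15 15 0d
  t2: 50 0d 15 15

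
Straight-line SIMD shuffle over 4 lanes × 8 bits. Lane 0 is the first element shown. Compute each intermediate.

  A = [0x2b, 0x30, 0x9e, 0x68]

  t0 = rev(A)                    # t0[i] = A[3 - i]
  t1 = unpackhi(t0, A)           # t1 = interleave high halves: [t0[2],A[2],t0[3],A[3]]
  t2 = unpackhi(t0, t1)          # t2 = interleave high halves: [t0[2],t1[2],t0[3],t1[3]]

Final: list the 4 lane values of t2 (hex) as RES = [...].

RES = [0x30, 0x2b, 0x2b, 0x68]

→ t0 |68|9e|30|2b|
→ t1 |30|9e|2b|68|
→ t2 |30|2b|2b|68|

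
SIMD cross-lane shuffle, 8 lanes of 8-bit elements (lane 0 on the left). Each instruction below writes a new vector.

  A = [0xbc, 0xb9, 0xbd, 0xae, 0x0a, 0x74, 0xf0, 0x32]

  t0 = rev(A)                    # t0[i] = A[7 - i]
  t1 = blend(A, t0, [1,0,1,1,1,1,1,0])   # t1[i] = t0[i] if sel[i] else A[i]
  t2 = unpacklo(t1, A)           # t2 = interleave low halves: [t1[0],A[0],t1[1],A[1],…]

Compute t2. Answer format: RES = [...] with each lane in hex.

RES = [ 0x32  0xbc  0xb9  0xb9  0x74  0xbd  0x0a  0xae ]

→ t0 |32|f0|74|0a|ae|bd|b9|bc|
→ t1 |32|b9|74|0a|ae|bd|b9|32|
→ t2 |32|bc|b9|b9|74|bd|0a|ae|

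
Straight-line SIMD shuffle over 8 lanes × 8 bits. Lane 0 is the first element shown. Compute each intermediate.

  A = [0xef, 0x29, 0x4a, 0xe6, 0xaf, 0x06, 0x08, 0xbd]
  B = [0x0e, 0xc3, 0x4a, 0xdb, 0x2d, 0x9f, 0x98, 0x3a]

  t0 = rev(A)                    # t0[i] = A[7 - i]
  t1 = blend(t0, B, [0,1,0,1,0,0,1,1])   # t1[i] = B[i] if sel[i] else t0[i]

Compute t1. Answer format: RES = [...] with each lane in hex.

  t0: bd 08 06 af e6 4a 29 ef
  t1: bd c3 06 db e6 4a 98 3a

RES = [0xbd, 0xc3, 0x06, 0xdb, 0xe6, 0x4a, 0x98, 0x3a]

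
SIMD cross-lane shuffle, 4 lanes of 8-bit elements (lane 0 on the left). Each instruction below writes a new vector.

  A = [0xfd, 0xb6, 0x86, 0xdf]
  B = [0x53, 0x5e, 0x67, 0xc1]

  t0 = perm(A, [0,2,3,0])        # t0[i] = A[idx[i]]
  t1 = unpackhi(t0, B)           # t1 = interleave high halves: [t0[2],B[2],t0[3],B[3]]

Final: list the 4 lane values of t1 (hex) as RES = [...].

→ t0 |fd|86|df|fd|
→ t1 |df|67|fd|c1|

RES = [0xdf, 0x67, 0xfd, 0xc1]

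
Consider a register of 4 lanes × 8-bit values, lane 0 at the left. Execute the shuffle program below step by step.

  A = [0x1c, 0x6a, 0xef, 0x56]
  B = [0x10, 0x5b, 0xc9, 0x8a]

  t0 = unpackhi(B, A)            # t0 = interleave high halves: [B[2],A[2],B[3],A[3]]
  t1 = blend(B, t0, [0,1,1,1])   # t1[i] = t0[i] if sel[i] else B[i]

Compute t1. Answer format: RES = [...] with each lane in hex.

RES = [ 0x10  0xef  0x8a  0x56 ]

  t0: c9 ef 8a 56
  t1: 10 ef 8a 56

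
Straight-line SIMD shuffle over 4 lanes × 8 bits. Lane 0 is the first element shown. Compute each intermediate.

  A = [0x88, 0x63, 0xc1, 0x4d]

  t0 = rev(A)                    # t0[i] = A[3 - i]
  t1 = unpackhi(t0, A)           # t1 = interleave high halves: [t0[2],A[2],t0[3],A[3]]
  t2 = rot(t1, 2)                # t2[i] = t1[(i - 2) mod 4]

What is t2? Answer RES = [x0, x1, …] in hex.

RES = [ 0x88  0x4d  0x63  0xc1 ]

t0 = [0x4d, 0xc1, 0x63, 0x88]
t1 = [0x63, 0xc1, 0x88, 0x4d]
t2 = [0x88, 0x4d, 0x63, 0xc1]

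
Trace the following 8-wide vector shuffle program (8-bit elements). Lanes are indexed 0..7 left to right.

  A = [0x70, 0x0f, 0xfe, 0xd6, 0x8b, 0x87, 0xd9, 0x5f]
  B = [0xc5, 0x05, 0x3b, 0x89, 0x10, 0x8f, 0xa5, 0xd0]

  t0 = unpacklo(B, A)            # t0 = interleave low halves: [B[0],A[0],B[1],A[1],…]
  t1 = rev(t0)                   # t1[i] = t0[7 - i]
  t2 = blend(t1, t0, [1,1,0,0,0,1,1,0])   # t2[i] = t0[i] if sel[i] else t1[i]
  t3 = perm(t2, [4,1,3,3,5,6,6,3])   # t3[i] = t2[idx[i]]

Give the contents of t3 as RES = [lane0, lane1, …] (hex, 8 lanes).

→ t0 |c5|70|05|0f|3b|fe|89|d6|
→ t1 |d6|89|fe|3b|0f|05|70|c5|
→ t2 |c5|70|fe|3b|0f|fe|89|c5|
→ t3 |0f|70|3b|3b|fe|89|89|3b|

RES = [ 0x0f  0x70  0x3b  0x3b  0xfe  0x89  0x89  0x3b ]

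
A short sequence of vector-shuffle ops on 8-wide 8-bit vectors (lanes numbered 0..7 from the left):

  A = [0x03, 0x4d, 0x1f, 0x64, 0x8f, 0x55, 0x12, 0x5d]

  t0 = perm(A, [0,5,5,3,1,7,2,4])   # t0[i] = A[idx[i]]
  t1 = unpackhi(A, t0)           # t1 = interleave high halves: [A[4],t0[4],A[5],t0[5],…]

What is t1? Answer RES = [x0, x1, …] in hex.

t0 = [0x03, 0x55, 0x55, 0x64, 0x4d, 0x5d, 0x1f, 0x8f]
t1 = [0x8f, 0x4d, 0x55, 0x5d, 0x12, 0x1f, 0x5d, 0x8f]

RES = [0x8f, 0x4d, 0x55, 0x5d, 0x12, 0x1f, 0x5d, 0x8f]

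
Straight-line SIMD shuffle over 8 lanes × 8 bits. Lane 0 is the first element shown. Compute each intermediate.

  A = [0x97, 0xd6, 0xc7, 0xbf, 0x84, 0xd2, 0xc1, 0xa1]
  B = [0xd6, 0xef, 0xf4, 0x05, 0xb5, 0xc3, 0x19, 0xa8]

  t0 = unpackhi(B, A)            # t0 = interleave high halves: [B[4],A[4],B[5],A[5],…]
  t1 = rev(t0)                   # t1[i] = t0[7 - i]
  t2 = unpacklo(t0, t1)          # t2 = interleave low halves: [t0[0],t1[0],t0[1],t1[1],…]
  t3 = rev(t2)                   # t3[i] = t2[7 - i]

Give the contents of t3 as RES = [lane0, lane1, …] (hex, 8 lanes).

RES = [ 0x19  0xd2  0xc1  0xc3  0xa8  0x84  0xa1  0xb5 ]

  t0: b5 84 c3 d2 19 c1 a8 a1
  t1: a1 a8 c1 19 d2 c3 84 b5
  t2: b5 a1 84 a8 c3 c1 d2 19
  t3: 19 d2 c1 c3 a8 84 a1 b5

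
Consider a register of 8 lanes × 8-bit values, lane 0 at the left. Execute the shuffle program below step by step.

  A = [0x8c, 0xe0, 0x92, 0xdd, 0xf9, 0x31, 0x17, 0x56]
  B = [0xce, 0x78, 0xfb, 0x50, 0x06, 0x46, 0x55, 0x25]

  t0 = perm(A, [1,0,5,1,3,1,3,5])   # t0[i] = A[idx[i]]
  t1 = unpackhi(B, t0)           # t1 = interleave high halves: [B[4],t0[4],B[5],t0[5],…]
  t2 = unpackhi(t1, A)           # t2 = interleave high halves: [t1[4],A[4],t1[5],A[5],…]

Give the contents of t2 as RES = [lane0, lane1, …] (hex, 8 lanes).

RES = [ 0x55  0xf9  0xdd  0x31  0x25  0x17  0x31  0x56 ]

t0 = [0xe0, 0x8c, 0x31, 0xe0, 0xdd, 0xe0, 0xdd, 0x31]
t1 = [0x06, 0xdd, 0x46, 0xe0, 0x55, 0xdd, 0x25, 0x31]
t2 = [0x55, 0xf9, 0xdd, 0x31, 0x25, 0x17, 0x31, 0x56]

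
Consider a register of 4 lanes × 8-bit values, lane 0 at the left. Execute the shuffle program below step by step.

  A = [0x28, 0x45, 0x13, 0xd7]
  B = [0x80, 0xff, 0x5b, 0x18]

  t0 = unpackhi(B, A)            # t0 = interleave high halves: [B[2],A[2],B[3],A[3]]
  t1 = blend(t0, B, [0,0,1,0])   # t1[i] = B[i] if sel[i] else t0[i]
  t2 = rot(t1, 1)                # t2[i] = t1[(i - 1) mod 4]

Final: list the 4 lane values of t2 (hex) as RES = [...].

t0 = [0x5b, 0x13, 0x18, 0xd7]
t1 = [0x5b, 0x13, 0x5b, 0xd7]
t2 = [0xd7, 0x5b, 0x13, 0x5b]

RES = [0xd7, 0x5b, 0x13, 0x5b]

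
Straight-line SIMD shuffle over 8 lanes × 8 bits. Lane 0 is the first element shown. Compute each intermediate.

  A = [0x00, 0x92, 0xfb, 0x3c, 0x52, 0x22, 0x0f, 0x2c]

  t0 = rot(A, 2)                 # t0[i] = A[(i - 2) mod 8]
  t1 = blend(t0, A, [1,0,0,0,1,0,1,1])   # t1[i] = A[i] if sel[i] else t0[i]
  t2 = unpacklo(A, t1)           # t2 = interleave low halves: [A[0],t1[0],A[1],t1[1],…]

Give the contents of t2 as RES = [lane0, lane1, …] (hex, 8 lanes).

RES = [0x00, 0x00, 0x92, 0x2c, 0xfb, 0x00, 0x3c, 0x92]

  t0: 0f 2c 00 92 fb 3c 52 22
  t1: 00 2c 00 92 52 3c 0f 2c
  t2: 00 00 92 2c fb 00 3c 92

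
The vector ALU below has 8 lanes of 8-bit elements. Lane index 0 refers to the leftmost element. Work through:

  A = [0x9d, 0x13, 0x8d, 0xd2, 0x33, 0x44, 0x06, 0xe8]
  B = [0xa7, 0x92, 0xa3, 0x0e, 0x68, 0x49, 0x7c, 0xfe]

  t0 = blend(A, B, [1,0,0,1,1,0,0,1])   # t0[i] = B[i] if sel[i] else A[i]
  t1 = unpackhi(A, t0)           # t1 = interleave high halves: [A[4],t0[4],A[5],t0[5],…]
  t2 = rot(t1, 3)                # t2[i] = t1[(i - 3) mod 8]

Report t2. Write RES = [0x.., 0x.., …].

t0 = [0xa7, 0x13, 0x8d, 0x0e, 0x68, 0x44, 0x06, 0xfe]
t1 = [0x33, 0x68, 0x44, 0x44, 0x06, 0x06, 0xe8, 0xfe]
t2 = [0x06, 0xe8, 0xfe, 0x33, 0x68, 0x44, 0x44, 0x06]

RES = [0x06, 0xe8, 0xfe, 0x33, 0x68, 0x44, 0x44, 0x06]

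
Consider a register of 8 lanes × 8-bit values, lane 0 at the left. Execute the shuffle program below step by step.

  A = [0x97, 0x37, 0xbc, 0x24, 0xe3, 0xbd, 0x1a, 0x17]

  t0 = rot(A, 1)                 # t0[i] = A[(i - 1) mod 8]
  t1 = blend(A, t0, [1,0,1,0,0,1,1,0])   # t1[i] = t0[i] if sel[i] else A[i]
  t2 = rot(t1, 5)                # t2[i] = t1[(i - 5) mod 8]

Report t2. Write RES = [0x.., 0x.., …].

t0 = [0x17, 0x97, 0x37, 0xbc, 0x24, 0xe3, 0xbd, 0x1a]
t1 = [0x17, 0x37, 0x37, 0x24, 0xe3, 0xe3, 0xbd, 0x17]
t2 = [0x24, 0xe3, 0xe3, 0xbd, 0x17, 0x17, 0x37, 0x37]

RES = [ 0x24  0xe3  0xe3  0xbd  0x17  0x17  0x37  0x37 ]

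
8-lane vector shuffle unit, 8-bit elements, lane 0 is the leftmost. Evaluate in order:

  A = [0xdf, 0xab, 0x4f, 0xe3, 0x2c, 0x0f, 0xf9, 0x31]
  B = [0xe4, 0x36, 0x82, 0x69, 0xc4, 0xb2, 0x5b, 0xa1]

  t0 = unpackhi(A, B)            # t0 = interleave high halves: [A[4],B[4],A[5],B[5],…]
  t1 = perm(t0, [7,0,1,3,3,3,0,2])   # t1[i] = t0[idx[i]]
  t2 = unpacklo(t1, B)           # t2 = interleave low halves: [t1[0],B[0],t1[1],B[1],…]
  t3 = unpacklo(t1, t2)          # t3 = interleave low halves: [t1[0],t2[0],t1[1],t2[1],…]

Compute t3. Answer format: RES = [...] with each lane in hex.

RES = [0xa1, 0xa1, 0x2c, 0xe4, 0xc4, 0x2c, 0xb2, 0x36]

t0 = [0x2c, 0xc4, 0x0f, 0xb2, 0xf9, 0x5b, 0x31, 0xa1]
t1 = [0xa1, 0x2c, 0xc4, 0xb2, 0xb2, 0xb2, 0x2c, 0x0f]
t2 = [0xa1, 0xe4, 0x2c, 0x36, 0xc4, 0x82, 0xb2, 0x69]
t3 = [0xa1, 0xa1, 0x2c, 0xe4, 0xc4, 0x2c, 0xb2, 0x36]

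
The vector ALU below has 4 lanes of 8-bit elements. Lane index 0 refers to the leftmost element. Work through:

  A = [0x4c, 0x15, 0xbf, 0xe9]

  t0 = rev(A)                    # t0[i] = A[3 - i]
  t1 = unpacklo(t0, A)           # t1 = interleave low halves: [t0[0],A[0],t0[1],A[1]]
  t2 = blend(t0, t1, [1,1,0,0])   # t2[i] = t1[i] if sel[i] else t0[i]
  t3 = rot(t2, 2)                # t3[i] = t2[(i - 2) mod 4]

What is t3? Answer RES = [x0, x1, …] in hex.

RES = [ 0x15  0x4c  0xe9  0x4c ]

→ t0 |e9|bf|15|4c|
→ t1 |e9|4c|bf|15|
→ t2 |e9|4c|15|4c|
→ t3 |15|4c|e9|4c|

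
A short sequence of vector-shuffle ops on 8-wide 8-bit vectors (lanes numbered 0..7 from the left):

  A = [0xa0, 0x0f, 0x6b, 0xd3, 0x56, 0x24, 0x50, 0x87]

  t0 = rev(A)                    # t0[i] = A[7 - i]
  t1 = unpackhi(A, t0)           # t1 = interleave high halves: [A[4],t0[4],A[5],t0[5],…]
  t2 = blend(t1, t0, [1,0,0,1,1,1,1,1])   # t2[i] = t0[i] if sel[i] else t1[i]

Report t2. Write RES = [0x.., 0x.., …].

  t0: 87 50 24 56 d3 6b 0f a0
  t1: 56 d3 24 6b 50 0f 87 a0
  t2: 87 d3 24 56 d3 6b 0f a0

RES = [ 0x87  0xd3  0x24  0x56  0xd3  0x6b  0x0f  0xa0 ]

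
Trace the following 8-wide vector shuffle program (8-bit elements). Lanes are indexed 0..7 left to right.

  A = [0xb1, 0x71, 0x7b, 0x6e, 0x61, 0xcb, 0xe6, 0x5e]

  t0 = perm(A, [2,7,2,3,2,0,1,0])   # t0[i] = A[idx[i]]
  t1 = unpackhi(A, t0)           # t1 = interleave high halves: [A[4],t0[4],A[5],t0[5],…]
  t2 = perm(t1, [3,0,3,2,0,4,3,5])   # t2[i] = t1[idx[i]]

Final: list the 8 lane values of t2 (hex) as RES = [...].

RES = [0xb1, 0x61, 0xb1, 0xcb, 0x61, 0xe6, 0xb1, 0x71]

→ t0 |7b|5e|7b|6e|7b|b1|71|b1|
→ t1 |61|7b|cb|b1|e6|71|5e|b1|
→ t2 |b1|61|b1|cb|61|e6|b1|71|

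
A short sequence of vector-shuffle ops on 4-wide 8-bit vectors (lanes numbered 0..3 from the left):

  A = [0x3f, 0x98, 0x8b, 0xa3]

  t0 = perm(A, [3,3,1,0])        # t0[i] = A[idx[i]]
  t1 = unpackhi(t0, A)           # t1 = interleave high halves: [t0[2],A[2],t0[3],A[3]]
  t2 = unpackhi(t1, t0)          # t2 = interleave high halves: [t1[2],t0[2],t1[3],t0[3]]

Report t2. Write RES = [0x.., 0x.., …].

RES = [ 0x3f  0x98  0xa3  0x3f ]

  t0: a3 a3 98 3f
  t1: 98 8b 3f a3
  t2: 3f 98 a3 3f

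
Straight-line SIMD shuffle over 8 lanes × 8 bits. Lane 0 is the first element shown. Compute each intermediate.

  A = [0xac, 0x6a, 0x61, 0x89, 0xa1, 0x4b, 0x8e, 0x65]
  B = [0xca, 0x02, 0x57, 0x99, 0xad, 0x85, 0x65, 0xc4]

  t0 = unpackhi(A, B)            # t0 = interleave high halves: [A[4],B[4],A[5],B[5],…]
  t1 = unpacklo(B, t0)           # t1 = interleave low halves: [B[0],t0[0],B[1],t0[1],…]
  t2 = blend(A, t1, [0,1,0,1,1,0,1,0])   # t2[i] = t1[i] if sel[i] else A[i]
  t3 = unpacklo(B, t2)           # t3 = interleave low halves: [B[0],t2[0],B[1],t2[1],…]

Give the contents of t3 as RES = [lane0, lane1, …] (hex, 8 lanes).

→ t0 |a1|ad|4b|85|8e|65|65|c4|
→ t1 |ca|a1|02|ad|57|4b|99|85|
→ t2 |ac|a1|61|ad|57|4b|99|65|
→ t3 |ca|ac|02|a1|57|61|99|ad|

RES = [ 0xca  0xac  0x02  0xa1  0x57  0x61  0x99  0xad ]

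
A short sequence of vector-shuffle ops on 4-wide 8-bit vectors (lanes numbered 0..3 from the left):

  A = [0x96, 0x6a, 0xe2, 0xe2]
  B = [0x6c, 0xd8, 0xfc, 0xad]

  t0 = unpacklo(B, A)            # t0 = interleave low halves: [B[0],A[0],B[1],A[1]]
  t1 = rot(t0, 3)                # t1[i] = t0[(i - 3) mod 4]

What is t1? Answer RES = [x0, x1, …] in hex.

  t0: 6c 96 d8 6a
  t1: 96 d8 6a 6c

RES = [0x96, 0xd8, 0x6a, 0x6c]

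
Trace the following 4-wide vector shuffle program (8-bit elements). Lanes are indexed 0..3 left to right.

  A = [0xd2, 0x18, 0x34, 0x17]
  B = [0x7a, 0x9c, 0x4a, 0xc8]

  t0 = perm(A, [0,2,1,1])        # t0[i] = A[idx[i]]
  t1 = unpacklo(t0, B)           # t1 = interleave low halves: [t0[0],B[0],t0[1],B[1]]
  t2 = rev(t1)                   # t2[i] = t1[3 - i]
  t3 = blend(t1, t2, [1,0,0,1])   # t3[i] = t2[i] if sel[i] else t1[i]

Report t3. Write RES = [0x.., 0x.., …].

RES = [ 0x9c  0x7a  0x34  0xd2 ]

  t0: d2 34 18 18
  t1: d2 7a 34 9c
  t2: 9c 34 7a d2
  t3: 9c 7a 34 d2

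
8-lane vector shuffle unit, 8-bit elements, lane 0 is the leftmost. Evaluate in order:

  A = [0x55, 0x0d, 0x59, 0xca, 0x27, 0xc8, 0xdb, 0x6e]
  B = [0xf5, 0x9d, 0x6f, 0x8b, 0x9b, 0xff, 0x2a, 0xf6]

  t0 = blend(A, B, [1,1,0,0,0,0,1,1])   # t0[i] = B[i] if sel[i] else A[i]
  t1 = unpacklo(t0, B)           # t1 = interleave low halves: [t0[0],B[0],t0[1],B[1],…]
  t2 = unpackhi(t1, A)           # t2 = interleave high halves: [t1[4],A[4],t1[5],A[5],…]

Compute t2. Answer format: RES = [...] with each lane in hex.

RES = [0x59, 0x27, 0x6f, 0xc8, 0xca, 0xdb, 0x8b, 0x6e]

→ t0 |f5|9d|59|ca|27|c8|2a|f6|
→ t1 |f5|f5|9d|9d|59|6f|ca|8b|
→ t2 |59|27|6f|c8|ca|db|8b|6e|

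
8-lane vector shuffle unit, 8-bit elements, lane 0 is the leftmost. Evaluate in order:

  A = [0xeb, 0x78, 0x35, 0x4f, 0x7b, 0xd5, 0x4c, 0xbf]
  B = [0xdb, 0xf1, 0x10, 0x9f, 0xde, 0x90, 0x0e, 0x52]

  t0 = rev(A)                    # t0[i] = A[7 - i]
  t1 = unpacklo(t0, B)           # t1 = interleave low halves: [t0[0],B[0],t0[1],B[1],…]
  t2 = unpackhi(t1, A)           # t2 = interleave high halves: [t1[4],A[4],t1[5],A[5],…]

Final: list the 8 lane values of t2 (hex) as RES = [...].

→ t0 |bf|4c|d5|7b|4f|35|78|eb|
→ t1 |bf|db|4c|f1|d5|10|7b|9f|
→ t2 |d5|7b|10|d5|7b|4c|9f|bf|

RES = [0xd5, 0x7b, 0x10, 0xd5, 0x7b, 0x4c, 0x9f, 0xbf]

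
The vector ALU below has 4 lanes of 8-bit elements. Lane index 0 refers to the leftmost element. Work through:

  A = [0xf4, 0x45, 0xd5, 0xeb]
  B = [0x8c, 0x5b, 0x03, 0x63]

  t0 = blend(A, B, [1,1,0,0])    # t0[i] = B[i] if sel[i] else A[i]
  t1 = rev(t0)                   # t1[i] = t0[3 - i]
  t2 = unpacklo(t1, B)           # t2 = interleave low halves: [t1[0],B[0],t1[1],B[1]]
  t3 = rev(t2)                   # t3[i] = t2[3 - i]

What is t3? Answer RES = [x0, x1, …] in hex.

  t0: 8c 5b d5 eb
  t1: eb d5 5b 8c
  t2: eb 8c d5 5b
  t3: 5b d5 8c eb

RES = [0x5b, 0xd5, 0x8c, 0xeb]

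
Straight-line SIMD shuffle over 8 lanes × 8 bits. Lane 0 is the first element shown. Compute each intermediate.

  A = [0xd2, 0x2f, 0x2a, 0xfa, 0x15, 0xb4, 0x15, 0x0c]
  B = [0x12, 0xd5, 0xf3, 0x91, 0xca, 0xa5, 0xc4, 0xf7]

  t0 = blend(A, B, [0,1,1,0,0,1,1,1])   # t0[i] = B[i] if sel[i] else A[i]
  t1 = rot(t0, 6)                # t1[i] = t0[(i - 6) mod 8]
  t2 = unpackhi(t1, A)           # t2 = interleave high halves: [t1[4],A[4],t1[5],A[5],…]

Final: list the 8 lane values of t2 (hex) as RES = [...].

RES = [0xc4, 0x15, 0xf7, 0xb4, 0xd2, 0x15, 0xd5, 0x0c]

  t0: d2 d5 f3 fa 15 a5 c4 f7
  t1: f3 fa 15 a5 c4 f7 d2 d5
  t2: c4 15 f7 b4 d2 15 d5 0c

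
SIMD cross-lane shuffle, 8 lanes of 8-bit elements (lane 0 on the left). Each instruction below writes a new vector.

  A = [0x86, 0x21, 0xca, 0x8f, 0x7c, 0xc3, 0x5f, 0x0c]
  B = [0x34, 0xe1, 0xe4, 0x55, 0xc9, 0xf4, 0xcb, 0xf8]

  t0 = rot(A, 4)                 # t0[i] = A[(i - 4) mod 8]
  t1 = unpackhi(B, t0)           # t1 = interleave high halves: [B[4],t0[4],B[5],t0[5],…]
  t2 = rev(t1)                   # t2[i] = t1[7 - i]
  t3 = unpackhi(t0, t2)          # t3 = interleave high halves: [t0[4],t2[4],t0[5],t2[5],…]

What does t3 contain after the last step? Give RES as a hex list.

RES = [ 0x86  0x21  0x21  0xf4  0xca  0x86  0x8f  0xc9 ]

  t0: 7c c3 5f 0c 86 21 ca 8f
  t1: c9 86 f4 21 cb ca f8 8f
  t2: 8f f8 ca cb 21 f4 86 c9
  t3: 86 21 21 f4 ca 86 8f c9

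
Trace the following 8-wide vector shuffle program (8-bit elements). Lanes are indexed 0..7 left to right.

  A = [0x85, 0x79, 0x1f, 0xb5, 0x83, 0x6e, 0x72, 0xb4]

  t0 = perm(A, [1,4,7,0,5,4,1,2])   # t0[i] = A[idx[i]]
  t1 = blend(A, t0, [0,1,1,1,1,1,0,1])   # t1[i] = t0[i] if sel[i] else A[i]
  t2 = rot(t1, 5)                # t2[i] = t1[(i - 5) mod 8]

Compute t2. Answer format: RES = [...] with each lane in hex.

  t0: 79 83 b4 85 6e 83 79 1f
  t1: 85 83 b4 85 6e 83 72 1f
  t2: 85 6e 83 72 1f 85 83 b4

RES = [ 0x85  0x6e  0x83  0x72  0x1f  0x85  0x83  0xb4 ]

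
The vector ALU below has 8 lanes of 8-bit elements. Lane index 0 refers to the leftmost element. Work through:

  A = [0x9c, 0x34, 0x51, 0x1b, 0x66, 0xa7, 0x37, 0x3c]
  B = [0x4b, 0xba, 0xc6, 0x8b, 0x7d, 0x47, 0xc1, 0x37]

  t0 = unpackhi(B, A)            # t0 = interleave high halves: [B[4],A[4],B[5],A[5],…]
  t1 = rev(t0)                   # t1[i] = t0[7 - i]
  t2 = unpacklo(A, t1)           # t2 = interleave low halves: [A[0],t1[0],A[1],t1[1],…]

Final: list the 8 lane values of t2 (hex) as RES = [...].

RES = [ 0x9c  0x3c  0x34  0x37  0x51  0x37  0x1b  0xc1 ]

  t0: 7d 66 47 a7 c1 37 37 3c
  t1: 3c 37 37 c1 a7 47 66 7d
  t2: 9c 3c 34 37 51 37 1b c1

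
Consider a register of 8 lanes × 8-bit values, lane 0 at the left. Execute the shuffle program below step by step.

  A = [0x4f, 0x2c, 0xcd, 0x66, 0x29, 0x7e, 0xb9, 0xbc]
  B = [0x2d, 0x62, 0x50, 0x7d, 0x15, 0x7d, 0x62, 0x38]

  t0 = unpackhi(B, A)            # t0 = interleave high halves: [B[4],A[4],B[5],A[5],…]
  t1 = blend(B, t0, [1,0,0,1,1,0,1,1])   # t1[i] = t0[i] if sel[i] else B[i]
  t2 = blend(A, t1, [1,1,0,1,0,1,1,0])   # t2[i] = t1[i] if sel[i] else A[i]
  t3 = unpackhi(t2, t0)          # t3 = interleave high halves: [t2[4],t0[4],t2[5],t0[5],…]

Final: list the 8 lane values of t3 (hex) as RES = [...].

t0 = [0x15, 0x29, 0x7d, 0x7e, 0x62, 0xb9, 0x38, 0xbc]
t1 = [0x15, 0x62, 0x50, 0x7e, 0x62, 0x7d, 0x38, 0xbc]
t2 = [0x15, 0x62, 0xcd, 0x7e, 0x29, 0x7d, 0x38, 0xbc]
t3 = [0x29, 0x62, 0x7d, 0xb9, 0x38, 0x38, 0xbc, 0xbc]

RES = [ 0x29  0x62  0x7d  0xb9  0x38  0x38  0xbc  0xbc ]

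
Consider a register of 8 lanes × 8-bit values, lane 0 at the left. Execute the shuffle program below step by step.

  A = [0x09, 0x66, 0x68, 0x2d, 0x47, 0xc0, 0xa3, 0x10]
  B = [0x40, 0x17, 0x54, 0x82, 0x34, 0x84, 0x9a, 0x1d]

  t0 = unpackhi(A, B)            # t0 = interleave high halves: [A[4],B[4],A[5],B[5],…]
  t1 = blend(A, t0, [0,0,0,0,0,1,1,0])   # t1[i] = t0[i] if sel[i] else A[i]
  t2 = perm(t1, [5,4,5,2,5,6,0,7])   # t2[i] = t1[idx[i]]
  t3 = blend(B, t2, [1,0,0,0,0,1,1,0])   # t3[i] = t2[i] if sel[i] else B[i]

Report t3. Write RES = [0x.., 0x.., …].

→ t0 |47|34|c0|84|a3|9a|10|1d|
→ t1 |09|66|68|2d|47|9a|10|10|
→ t2 |9a|47|9a|68|9a|10|09|10|
→ t3 |9a|17|54|82|34|10|09|1d|

RES = [0x9a, 0x17, 0x54, 0x82, 0x34, 0x10, 0x09, 0x1d]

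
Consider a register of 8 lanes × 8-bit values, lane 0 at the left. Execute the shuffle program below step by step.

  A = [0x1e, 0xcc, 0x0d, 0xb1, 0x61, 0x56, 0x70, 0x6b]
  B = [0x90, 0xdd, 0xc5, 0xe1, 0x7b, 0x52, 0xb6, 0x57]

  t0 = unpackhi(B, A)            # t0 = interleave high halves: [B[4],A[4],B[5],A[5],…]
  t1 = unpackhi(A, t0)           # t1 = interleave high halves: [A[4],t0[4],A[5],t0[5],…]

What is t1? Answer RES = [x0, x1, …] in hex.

t0 = [0x7b, 0x61, 0x52, 0x56, 0xb6, 0x70, 0x57, 0x6b]
t1 = [0x61, 0xb6, 0x56, 0x70, 0x70, 0x57, 0x6b, 0x6b]

RES = [ 0x61  0xb6  0x56  0x70  0x70  0x57  0x6b  0x6b ]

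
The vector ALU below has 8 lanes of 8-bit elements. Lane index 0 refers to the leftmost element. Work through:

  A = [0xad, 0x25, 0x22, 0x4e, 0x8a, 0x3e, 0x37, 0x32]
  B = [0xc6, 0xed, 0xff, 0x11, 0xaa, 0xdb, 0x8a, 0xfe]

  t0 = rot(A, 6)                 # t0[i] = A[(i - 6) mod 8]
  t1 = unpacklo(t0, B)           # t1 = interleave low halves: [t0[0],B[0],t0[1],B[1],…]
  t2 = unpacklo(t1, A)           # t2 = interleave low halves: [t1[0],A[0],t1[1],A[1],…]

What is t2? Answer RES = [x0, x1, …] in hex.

RES = [ 0x22  0xad  0xc6  0x25  0x4e  0x22  0xed  0x4e ]

  t0: 22 4e 8a 3e 37 32 ad 25
  t1: 22 c6 4e ed 8a ff 3e 11
  t2: 22 ad c6 25 4e 22 ed 4e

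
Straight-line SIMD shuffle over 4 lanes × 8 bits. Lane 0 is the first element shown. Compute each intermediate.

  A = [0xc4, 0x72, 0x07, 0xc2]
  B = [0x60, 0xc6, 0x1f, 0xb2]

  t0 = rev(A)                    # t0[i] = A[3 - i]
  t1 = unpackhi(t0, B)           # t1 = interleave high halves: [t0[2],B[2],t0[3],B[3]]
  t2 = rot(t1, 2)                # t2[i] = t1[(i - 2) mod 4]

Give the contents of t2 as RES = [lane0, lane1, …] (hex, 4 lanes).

RES = [ 0xc4  0xb2  0x72  0x1f ]

  t0: c2 07 72 c4
  t1: 72 1f c4 b2
  t2: c4 b2 72 1f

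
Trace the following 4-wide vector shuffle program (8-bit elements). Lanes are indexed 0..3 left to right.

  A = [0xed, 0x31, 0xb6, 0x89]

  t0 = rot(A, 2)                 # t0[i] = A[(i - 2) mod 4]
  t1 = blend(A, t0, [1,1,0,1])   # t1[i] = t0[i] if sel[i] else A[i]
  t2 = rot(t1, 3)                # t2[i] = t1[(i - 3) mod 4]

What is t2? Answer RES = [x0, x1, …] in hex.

RES = [0x89, 0xb6, 0x31, 0xb6]

→ t0 |b6|89|ed|31|
→ t1 |b6|89|b6|31|
→ t2 |89|b6|31|b6|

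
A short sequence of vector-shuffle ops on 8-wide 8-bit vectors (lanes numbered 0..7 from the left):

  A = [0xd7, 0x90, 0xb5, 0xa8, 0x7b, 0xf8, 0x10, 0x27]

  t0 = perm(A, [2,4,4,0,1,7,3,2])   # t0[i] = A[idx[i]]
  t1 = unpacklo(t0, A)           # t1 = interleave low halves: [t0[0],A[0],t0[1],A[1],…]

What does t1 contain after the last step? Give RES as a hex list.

→ t0 |b5|7b|7b|d7|90|27|a8|b5|
→ t1 |b5|d7|7b|90|7b|b5|d7|a8|

RES = [ 0xb5  0xd7  0x7b  0x90  0x7b  0xb5  0xd7  0xa8 ]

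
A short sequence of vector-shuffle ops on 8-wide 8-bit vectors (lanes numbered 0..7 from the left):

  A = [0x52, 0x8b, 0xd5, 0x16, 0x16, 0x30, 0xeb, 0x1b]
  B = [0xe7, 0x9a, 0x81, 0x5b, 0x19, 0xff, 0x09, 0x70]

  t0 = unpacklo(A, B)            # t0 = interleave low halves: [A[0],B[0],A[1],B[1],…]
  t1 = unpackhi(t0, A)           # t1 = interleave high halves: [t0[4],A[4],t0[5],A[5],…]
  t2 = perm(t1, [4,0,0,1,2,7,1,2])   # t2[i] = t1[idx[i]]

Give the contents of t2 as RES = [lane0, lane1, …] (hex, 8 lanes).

RES = [ 0x16  0xd5  0xd5  0x16  0x81  0x1b  0x16  0x81 ]

t0 = [0x52, 0xe7, 0x8b, 0x9a, 0xd5, 0x81, 0x16, 0x5b]
t1 = [0xd5, 0x16, 0x81, 0x30, 0x16, 0xeb, 0x5b, 0x1b]
t2 = [0x16, 0xd5, 0xd5, 0x16, 0x81, 0x1b, 0x16, 0x81]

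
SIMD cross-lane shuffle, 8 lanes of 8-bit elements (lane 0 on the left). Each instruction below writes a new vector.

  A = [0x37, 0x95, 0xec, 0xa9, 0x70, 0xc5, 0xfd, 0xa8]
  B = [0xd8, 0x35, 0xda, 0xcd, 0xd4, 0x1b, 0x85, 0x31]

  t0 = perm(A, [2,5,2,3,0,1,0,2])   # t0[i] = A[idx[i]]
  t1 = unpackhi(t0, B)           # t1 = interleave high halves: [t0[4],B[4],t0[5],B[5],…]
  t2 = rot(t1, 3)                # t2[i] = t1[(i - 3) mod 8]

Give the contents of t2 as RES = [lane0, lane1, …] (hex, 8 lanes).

RES = [ 0x85  0xec  0x31  0x37  0xd4  0x95  0x1b  0x37 ]

→ t0 |ec|c5|ec|a9|37|95|37|ec|
→ t1 |37|d4|95|1b|37|85|ec|31|
→ t2 |85|ec|31|37|d4|95|1b|37|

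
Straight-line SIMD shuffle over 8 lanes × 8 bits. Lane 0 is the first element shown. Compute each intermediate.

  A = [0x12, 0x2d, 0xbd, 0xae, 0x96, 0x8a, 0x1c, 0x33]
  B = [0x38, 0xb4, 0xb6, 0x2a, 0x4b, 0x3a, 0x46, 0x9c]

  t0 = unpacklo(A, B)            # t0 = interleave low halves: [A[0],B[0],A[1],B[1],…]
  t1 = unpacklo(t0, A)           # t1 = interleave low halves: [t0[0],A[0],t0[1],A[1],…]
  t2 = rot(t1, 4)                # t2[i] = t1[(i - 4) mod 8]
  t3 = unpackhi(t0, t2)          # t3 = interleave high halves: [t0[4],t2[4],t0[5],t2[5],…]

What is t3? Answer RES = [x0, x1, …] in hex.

→ t0 |12|38|2d|b4|bd|b6|ae|2a|
→ t1 |12|12|38|2d|2d|bd|b4|ae|
→ t2 |2d|bd|b4|ae|12|12|38|2d|
→ t3 |bd|12|b6|12|ae|38|2a|2d|

RES = [ 0xbd  0x12  0xb6  0x12  0xae  0x38  0x2a  0x2d ]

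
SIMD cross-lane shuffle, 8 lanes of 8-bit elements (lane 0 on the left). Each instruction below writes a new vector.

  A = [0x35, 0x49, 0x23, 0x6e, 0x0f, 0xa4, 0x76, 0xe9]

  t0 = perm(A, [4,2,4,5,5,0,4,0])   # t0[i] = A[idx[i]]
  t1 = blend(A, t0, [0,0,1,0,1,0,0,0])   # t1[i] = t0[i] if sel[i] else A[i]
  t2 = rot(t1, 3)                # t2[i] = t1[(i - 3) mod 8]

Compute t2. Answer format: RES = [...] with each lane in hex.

RES = [0xa4, 0x76, 0xe9, 0x35, 0x49, 0x0f, 0x6e, 0xa4]

  t0: 0f 23 0f a4 a4 35 0f 35
  t1: 35 49 0f 6e a4 a4 76 e9
  t2: a4 76 e9 35 49 0f 6e a4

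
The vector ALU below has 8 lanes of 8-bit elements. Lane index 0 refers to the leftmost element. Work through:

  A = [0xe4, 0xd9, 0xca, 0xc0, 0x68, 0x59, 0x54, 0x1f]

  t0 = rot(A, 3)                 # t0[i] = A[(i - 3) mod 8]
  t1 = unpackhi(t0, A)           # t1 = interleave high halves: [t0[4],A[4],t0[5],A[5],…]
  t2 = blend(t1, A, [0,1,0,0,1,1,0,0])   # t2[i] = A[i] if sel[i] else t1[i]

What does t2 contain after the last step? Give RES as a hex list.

t0 = [0x59, 0x54, 0x1f, 0xe4, 0xd9, 0xca, 0xc0, 0x68]
t1 = [0xd9, 0x68, 0xca, 0x59, 0xc0, 0x54, 0x68, 0x1f]
t2 = [0xd9, 0xd9, 0xca, 0x59, 0x68, 0x59, 0x68, 0x1f]

RES = [0xd9, 0xd9, 0xca, 0x59, 0x68, 0x59, 0x68, 0x1f]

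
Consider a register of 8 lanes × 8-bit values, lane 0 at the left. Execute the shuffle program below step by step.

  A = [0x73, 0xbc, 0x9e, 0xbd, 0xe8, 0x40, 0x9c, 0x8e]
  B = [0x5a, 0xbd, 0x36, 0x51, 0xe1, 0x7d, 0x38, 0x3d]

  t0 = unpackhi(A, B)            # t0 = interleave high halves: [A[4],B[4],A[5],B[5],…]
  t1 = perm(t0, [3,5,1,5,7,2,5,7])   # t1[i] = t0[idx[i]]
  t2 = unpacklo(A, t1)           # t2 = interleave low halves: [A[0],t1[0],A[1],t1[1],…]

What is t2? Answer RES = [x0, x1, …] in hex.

RES = [ 0x73  0x7d  0xbc  0x38  0x9e  0xe1  0xbd  0x38 ]

t0 = [0xe8, 0xe1, 0x40, 0x7d, 0x9c, 0x38, 0x8e, 0x3d]
t1 = [0x7d, 0x38, 0xe1, 0x38, 0x3d, 0x40, 0x38, 0x3d]
t2 = [0x73, 0x7d, 0xbc, 0x38, 0x9e, 0xe1, 0xbd, 0x38]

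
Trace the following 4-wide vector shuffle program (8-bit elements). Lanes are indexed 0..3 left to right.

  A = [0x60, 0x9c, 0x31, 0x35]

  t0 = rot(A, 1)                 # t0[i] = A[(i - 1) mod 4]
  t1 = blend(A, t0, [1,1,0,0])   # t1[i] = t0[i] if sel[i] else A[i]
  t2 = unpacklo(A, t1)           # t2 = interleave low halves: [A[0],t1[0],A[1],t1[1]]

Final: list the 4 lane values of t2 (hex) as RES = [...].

RES = [ 0x60  0x35  0x9c  0x60 ]

→ t0 |35|60|9c|31|
→ t1 |35|60|31|35|
→ t2 |60|35|9c|60|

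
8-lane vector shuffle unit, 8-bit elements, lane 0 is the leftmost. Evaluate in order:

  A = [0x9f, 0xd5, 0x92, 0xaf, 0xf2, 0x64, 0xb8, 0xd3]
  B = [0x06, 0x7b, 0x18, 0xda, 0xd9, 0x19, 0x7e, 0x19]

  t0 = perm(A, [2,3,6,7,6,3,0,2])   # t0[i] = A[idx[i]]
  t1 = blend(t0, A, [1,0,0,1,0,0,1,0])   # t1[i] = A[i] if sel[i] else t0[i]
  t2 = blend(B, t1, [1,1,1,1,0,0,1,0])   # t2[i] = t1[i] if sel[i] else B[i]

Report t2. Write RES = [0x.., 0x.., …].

RES = [ 0x9f  0xaf  0xb8  0xaf  0xd9  0x19  0xb8  0x19 ]

  t0: 92 af b8 d3 b8 af 9f 92
  t1: 9f af b8 af b8 af b8 92
  t2: 9f af b8 af d9 19 b8 19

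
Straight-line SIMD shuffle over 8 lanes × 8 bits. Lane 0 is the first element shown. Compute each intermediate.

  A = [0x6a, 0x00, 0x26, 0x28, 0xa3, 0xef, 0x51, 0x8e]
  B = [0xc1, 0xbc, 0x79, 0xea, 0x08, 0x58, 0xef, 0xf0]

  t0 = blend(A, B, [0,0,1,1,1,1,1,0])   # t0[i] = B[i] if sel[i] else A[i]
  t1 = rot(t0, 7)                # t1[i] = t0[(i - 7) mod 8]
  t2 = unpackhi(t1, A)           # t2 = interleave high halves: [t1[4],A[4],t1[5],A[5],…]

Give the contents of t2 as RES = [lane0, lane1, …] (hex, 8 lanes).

RES = [0x58, 0xa3, 0xef, 0xef, 0x8e, 0x51, 0x6a, 0x8e]

→ t0 |6a|00|79|ea|08|58|ef|8e|
→ t1 |00|79|ea|08|58|ef|8e|6a|
→ t2 |58|a3|ef|ef|8e|51|6a|8e|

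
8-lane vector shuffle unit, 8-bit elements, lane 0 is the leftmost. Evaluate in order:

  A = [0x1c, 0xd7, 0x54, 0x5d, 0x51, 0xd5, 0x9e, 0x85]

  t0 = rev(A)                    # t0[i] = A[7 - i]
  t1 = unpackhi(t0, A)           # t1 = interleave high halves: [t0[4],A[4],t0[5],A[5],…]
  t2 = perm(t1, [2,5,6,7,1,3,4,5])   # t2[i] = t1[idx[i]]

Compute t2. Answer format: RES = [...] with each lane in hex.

RES = [0x54, 0x9e, 0x1c, 0x85, 0x51, 0xd5, 0xd7, 0x9e]

t0 = [0x85, 0x9e, 0xd5, 0x51, 0x5d, 0x54, 0xd7, 0x1c]
t1 = [0x5d, 0x51, 0x54, 0xd5, 0xd7, 0x9e, 0x1c, 0x85]
t2 = [0x54, 0x9e, 0x1c, 0x85, 0x51, 0xd5, 0xd7, 0x9e]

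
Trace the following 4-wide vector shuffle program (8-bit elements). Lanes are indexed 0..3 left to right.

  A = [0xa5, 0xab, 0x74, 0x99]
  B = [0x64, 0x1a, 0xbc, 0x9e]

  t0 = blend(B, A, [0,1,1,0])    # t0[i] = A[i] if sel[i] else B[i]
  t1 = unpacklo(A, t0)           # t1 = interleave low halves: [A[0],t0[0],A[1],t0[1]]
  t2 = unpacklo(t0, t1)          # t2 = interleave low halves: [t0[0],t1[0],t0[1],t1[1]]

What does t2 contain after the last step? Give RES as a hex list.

→ t0 |64|ab|74|9e|
→ t1 |a5|64|ab|ab|
→ t2 |64|a5|ab|64|

RES = [ 0x64  0xa5  0xab  0x64 ]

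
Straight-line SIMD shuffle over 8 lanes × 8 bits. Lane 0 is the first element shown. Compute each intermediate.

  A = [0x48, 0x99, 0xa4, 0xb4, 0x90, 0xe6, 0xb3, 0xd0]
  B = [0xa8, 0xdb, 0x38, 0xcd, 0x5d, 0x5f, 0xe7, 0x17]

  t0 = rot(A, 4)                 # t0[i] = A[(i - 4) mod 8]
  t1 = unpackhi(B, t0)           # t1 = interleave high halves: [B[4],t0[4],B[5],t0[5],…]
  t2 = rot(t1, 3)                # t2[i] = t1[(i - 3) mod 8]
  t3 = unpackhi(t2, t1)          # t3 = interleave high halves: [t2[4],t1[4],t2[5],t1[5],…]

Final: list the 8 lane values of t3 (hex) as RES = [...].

→ t0 |90|e6|b3|d0|48|99|a4|b4|
→ t1 |5d|48|5f|99|e7|a4|17|b4|
→ t2 |a4|17|b4|5d|48|5f|99|e7|
→ t3 |48|e7|5f|a4|99|17|e7|b4|

RES = [0x48, 0xe7, 0x5f, 0xa4, 0x99, 0x17, 0xe7, 0xb4]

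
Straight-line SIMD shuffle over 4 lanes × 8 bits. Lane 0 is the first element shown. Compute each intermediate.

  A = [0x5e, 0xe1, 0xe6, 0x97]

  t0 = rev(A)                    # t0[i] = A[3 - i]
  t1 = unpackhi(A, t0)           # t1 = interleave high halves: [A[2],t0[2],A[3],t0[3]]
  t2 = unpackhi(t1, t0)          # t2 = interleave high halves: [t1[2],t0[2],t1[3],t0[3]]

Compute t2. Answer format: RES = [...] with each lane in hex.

  t0: 97 e6 e1 5e
  t1: e6 e1 97 5e
  t2: 97 e1 5e 5e

RES = [ 0x97  0xe1  0x5e  0x5e ]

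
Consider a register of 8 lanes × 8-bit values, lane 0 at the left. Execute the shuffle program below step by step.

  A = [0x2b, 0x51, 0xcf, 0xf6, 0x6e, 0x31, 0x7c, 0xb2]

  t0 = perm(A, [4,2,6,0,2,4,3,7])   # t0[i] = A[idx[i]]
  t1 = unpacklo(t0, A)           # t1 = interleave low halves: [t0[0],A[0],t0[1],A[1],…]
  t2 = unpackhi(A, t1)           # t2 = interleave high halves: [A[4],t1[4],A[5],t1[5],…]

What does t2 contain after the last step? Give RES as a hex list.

→ t0 |6e|cf|7c|2b|cf|6e|f6|b2|
→ t1 |6e|2b|cf|51|7c|cf|2b|f6|
→ t2 |6e|7c|31|cf|7c|2b|b2|f6|

RES = [0x6e, 0x7c, 0x31, 0xcf, 0x7c, 0x2b, 0xb2, 0xf6]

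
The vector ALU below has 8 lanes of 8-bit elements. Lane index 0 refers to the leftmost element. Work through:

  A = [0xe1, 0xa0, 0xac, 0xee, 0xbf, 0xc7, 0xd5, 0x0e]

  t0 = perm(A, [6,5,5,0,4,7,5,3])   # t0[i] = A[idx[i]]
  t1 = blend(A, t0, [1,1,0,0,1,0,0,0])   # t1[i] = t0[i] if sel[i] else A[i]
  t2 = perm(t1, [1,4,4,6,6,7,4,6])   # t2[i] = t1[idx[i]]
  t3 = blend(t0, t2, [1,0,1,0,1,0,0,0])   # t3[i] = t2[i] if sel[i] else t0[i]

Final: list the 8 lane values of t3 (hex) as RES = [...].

→ t0 |d5|c7|c7|e1|bf|0e|c7|ee|
→ t1 |d5|c7|ac|ee|bf|c7|d5|0e|
→ t2 |c7|bf|bf|d5|d5|0e|bf|d5|
→ t3 |c7|c7|bf|e1|d5|0e|c7|ee|

RES = [0xc7, 0xc7, 0xbf, 0xe1, 0xd5, 0x0e, 0xc7, 0xee]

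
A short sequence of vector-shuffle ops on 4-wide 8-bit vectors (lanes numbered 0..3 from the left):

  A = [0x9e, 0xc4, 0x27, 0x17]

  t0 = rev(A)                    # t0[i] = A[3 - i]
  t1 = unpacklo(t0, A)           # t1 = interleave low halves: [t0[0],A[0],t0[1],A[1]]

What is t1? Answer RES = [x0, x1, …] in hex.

t0 = [0x17, 0x27, 0xc4, 0x9e]
t1 = [0x17, 0x9e, 0x27, 0xc4]

RES = [ 0x17  0x9e  0x27  0xc4 ]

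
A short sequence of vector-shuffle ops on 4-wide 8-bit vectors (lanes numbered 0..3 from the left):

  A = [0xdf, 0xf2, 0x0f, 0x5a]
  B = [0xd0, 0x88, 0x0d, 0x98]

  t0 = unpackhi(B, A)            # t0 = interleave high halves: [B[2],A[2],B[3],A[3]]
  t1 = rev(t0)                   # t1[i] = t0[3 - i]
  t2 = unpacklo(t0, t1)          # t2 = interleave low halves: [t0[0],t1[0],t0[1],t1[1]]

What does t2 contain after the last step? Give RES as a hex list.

  t0: 0d 0f 98 5a
  t1: 5a 98 0f 0d
  t2: 0d 5a 0f 98

RES = [ 0x0d  0x5a  0x0f  0x98 ]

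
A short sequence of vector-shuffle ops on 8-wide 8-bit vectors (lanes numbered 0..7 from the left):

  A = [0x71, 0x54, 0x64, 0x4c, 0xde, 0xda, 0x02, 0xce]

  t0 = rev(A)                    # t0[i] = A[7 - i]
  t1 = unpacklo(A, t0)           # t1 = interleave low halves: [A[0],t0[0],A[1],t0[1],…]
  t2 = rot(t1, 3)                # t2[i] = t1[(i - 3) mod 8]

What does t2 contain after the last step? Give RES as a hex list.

RES = [ 0xda  0x4c  0xde  0x71  0xce  0x54  0x02  0x64 ]

→ t0 |ce|02|da|de|4c|64|54|71|
→ t1 |71|ce|54|02|64|da|4c|de|
→ t2 |da|4c|de|71|ce|54|02|64|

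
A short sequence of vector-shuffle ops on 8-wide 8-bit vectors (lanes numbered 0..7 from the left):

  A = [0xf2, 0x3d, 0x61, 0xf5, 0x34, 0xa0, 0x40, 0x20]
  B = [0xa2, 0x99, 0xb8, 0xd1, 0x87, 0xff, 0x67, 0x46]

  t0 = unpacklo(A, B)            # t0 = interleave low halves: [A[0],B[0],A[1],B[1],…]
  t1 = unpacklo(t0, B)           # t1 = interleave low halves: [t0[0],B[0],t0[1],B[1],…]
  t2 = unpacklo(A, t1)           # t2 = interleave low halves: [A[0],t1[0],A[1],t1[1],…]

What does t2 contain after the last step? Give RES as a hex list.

RES = [ 0xf2  0xf2  0x3d  0xa2  0x61  0xa2  0xf5  0x99 ]

t0 = [0xf2, 0xa2, 0x3d, 0x99, 0x61, 0xb8, 0xf5, 0xd1]
t1 = [0xf2, 0xa2, 0xa2, 0x99, 0x3d, 0xb8, 0x99, 0xd1]
t2 = [0xf2, 0xf2, 0x3d, 0xa2, 0x61, 0xa2, 0xf5, 0x99]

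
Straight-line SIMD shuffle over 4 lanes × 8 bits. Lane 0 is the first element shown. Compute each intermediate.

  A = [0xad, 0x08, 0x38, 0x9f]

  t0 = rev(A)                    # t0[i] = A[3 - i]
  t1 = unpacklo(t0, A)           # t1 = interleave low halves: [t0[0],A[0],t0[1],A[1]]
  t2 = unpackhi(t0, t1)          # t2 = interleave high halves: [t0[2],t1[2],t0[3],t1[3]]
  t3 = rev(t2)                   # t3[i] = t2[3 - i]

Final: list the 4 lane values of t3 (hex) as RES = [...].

t0 = [0x9f, 0x38, 0x08, 0xad]
t1 = [0x9f, 0xad, 0x38, 0x08]
t2 = [0x08, 0x38, 0xad, 0x08]
t3 = [0x08, 0xad, 0x38, 0x08]

RES = [ 0x08  0xad  0x38  0x08 ]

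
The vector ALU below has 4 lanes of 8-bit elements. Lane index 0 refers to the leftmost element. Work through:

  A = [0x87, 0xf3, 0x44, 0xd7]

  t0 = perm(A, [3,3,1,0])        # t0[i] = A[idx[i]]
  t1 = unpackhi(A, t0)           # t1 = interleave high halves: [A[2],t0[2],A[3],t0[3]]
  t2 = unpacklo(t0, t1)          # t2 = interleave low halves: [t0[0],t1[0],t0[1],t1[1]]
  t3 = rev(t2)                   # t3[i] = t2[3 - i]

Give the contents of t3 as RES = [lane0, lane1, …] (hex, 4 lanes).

RES = [0xf3, 0xd7, 0x44, 0xd7]

  t0: d7 d7 f3 87
  t1: 44 f3 d7 87
  t2: d7 44 d7 f3
  t3: f3 d7 44 d7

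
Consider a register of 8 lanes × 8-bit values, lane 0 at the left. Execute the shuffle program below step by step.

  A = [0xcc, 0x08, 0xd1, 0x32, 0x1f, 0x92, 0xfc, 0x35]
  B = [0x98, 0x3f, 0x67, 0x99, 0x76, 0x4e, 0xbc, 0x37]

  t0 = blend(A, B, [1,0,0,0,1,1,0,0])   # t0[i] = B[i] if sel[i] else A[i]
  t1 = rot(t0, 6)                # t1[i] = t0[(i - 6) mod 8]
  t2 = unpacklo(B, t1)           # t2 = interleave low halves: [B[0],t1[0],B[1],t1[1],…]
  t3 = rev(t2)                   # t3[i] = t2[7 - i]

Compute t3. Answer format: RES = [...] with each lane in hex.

→ t0 |98|08|d1|32|76|4e|fc|35|
→ t1 |d1|32|76|4e|fc|35|98|08|
→ t2 |98|d1|3f|32|67|76|99|4e|
→ t3 |4e|99|76|67|32|3f|d1|98|

RES = [ 0x4e  0x99  0x76  0x67  0x32  0x3f  0xd1  0x98 ]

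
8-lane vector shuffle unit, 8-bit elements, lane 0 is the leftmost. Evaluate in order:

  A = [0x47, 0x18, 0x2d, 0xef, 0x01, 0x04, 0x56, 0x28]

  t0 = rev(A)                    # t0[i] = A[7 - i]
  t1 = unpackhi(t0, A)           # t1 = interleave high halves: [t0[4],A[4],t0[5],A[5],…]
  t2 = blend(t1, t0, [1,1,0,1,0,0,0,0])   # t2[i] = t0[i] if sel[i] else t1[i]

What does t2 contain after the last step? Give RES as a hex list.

RES = [0x28, 0x56, 0x2d, 0x01, 0x18, 0x56, 0x47, 0x28]

t0 = [0x28, 0x56, 0x04, 0x01, 0xef, 0x2d, 0x18, 0x47]
t1 = [0xef, 0x01, 0x2d, 0x04, 0x18, 0x56, 0x47, 0x28]
t2 = [0x28, 0x56, 0x2d, 0x01, 0x18, 0x56, 0x47, 0x28]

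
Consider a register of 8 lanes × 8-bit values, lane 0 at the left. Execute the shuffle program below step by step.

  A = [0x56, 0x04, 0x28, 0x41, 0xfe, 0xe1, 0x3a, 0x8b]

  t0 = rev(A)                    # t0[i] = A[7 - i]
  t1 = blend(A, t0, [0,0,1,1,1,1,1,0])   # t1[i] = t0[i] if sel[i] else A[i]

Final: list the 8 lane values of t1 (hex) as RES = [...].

  t0: 8b 3a e1 fe 41 28 04 56
  t1: 56 04 e1 fe 41 28 04 8b

RES = [ 0x56  0x04  0xe1  0xfe  0x41  0x28  0x04  0x8b ]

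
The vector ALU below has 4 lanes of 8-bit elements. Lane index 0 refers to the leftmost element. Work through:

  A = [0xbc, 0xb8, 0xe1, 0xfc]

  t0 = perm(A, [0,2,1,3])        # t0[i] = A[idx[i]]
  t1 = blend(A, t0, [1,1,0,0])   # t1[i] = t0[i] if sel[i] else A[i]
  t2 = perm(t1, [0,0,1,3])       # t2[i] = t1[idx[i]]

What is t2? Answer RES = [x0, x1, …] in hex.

  t0: bc e1 b8 fc
  t1: bc e1 e1 fc
  t2: bc bc e1 fc

RES = [0xbc, 0xbc, 0xe1, 0xfc]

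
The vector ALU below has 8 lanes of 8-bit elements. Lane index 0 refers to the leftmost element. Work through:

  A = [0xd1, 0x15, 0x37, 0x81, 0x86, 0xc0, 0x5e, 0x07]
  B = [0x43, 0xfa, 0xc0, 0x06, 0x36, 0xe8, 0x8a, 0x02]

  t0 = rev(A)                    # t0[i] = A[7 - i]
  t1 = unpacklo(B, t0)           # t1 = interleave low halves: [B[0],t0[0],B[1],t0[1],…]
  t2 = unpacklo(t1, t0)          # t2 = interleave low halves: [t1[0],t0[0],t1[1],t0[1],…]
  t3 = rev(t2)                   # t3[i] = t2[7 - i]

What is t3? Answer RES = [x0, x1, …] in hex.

  t0: 07 5e c0 86 81 37 15 d1
  t1: 43 07 fa 5e c0 c0 06 86
  t2: 43 07 07 5e fa c0 5e 86
  t3: 86 5e c0 fa 5e 07 07 43

RES = [ 0x86  0x5e  0xc0  0xfa  0x5e  0x07  0x07  0x43 ]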